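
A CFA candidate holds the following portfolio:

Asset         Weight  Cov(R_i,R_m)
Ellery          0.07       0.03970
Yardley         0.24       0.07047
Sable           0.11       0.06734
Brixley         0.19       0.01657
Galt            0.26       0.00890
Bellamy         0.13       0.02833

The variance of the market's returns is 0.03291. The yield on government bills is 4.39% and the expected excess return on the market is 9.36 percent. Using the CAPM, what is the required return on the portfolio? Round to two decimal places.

β_Ellery = 0.03970 / 0.03291 = 1.2063
β_Yardley = 0.07047 / 0.03291 = 2.1413
β_Sable = 0.06734 / 0.03291 = 2.0462
β_Brixley = 0.01657 / 0.03291 = 0.5035
β_Galt = 0.00890 / 0.03291 = 0.2704
β_Bellamy = 0.02833 / 0.03291 = 0.8608
β_P = Σ w_i β_i = 0.07×1.2063 + 0.24×2.1413 + 0.11×2.0462 + 0.19×0.5035 + 0.26×0.2704 + 0.13×0.8608 = 1.1013
E(R_P) = R_f + β_P × MRP = 4.39% + 1.1013 × 9.36% = 14.70%

14.70%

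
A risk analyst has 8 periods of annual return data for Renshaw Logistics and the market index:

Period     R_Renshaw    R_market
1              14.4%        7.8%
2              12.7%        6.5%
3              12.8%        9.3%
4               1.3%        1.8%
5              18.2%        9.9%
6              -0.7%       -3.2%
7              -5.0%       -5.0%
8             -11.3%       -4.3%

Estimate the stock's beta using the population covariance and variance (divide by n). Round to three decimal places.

Mean R_i = (14.4 + 12.7 + 12.8 + 1.3 + 18.2 − 0.7 − 5.0 − 11.3) / 8 = 5.3000%
Mean R_m = (7.8 + 6.5 + 9.3 + 1.8 + 9.9 − 3.2 − 5.0 − 4.3) / 8 = 2.8500%
Σ(R_i − R̄_i)(R_m − R̄_m) = 451.4200  ⇒  Cov = 451.4200 / 8 = 56.4275
Σ(R_m − R̄_m)² = 279.5800  ⇒  Var(R_m) = 279.5800 / 8 = 34.9475
β = Cov / Var(R_m) = 56.4275 / 34.9475 = 1.6146

1.615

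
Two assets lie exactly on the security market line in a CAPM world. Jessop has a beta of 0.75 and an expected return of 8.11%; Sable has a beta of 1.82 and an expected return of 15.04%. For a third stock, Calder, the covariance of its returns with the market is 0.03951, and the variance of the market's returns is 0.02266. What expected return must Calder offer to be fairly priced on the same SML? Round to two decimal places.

MRP = (15.04% − 8.11%) / (1.82 − 0.75) = 6.4766%
R_f = 8.11% − 0.75 × 6.4766% = 3.2526%
β_Calder = Cov / Var(R_m) = 0.03951 / 0.02266 = 1.7436
E(R_Calder) = R_f + β × MRP = 3.2526% + 1.7436 × 6.4766% = 14.55%

14.55%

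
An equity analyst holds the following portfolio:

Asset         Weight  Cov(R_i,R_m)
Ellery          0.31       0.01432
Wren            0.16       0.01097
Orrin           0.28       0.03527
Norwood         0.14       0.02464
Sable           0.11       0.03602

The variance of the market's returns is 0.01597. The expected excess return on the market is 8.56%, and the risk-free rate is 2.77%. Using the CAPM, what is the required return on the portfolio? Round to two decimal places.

β_Ellery = 0.01432 / 0.01597 = 0.8967
β_Wren = 0.01097 / 0.01597 = 0.6869
β_Orrin = 0.03527 / 0.01597 = 2.2085
β_Norwood = 0.02464 / 0.01597 = 1.5429
β_Sable = 0.03602 / 0.01597 = 2.2555
β_P = Σ w_i β_i = 0.31×0.8967 + 0.16×0.6869 + 0.28×2.2085 + 0.14×1.5429 + 0.11×2.2555 = 1.4704
E(R_P) = R_f + β_P × MRP = 2.77% + 1.4704 × 8.56% = 15.36%

15.36%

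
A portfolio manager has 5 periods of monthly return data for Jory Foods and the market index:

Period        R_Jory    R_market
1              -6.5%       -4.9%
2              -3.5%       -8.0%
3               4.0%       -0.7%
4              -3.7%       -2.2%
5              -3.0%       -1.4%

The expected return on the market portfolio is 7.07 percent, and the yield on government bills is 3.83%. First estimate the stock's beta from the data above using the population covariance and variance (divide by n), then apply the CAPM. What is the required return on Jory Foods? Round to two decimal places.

Mean R_i = (-6.5 − 3.5 + 4.0 − 3.7 − 3.0) / 5 = -2.5400%
Mean R_m = (-4.9 − 8.0 − 0.7 − 2.2 − 1.4) / 5 = -3.4400%
Σ(R_i − R̄_i)(R_m − R̄_m) = 25.7020  ⇒  Cov = 25.7020 / 5 = 5.1404
Σ(R_m − R̄_m)² = 36.1320  ⇒  Var(R_m) = 36.1320 / 5 = 7.2264
β = Cov / Var(R_m) = 5.1404 / 7.2264 = 0.7113
MRP = 7.07% − 3.83% = 3.24%
E(R) = R_f + β × MRP = 3.83% + 0.7113 × 3.24% = 6.13%

6.13%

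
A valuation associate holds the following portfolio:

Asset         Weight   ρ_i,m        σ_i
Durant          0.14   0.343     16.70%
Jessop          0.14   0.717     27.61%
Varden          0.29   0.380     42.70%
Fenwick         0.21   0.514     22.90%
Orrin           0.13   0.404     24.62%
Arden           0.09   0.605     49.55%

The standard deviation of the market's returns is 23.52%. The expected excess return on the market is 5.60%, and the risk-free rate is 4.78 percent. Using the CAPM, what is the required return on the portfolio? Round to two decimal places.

8.29%

β_Durant = 0.343 × 16.70% / 23.52% = 0.2435
β_Jessop = 0.717 × 27.61% / 23.52% = 0.8417
β_Varden = 0.380 × 42.70% / 23.52% = 0.6899
β_Fenwick = 0.514 × 22.90% / 23.52% = 0.5005
β_Orrin = 0.404 × 24.62% / 23.52% = 0.4229
β_Arden = 0.605 × 49.55% / 23.52% = 1.2746
β_P = Σ w_i β_i = 0.14×0.2435 + 0.14×0.8417 + 0.29×0.6899 + 0.21×0.5005 + 0.13×0.4229 + 0.09×1.2746 = 0.6268
E(R_P) = R_f + β_P × MRP = 4.78% + 0.6268 × 5.60% = 8.29%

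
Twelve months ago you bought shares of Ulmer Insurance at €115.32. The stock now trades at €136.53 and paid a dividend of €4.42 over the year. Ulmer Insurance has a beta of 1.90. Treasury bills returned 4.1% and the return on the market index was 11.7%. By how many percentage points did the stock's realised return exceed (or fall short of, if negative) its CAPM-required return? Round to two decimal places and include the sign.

Realised HPR = (P1 + D1 − P0) / P0 = (136.53 + 4.42 − 115.32) / 115.32 = 25.63 / 115.32 = 22.2251%
MRP = 11.7% − 4.1% = 7.60%
CAPM required = R_f + β·MRP = 4.1% + 1.90 × 7.6% = 18.5400%
α = realised − required = 22.2251% − 18.5400% = +3.69%

+3.69%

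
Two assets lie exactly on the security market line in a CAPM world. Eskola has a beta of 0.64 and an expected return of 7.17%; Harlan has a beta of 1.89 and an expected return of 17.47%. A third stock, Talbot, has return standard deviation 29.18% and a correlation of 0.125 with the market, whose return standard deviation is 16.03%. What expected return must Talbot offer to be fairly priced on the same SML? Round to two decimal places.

3.77%

MRP = (17.47% − 7.17%) / (1.89 − 0.64) = 8.2400%
R_f = 7.17% − 0.64 × 8.2400% = 1.8964%
β_Talbot = ρ·σ_i/σ_m = 0.125 × 29.18 / 16.03 = 0.2275
E(R_Talbot) = R_f + β × MRP = 1.8964% + 0.2275 × 8.2400% = 3.77%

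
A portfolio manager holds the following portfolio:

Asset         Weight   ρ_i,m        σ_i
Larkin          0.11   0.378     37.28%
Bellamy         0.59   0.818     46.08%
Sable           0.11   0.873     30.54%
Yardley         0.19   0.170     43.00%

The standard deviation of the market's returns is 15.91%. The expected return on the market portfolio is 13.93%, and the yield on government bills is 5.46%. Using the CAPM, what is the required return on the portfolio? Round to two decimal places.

β_Larkin = 0.378 × 37.28% / 15.91% = 0.8857
β_Bellamy = 0.818 × 46.08% / 15.91% = 2.3692
β_Sable = 0.873 × 30.54% / 15.91% = 1.6758
β_Yardley = 0.170 × 43.00% / 15.91% = 0.4595
β_P = Σ w_i β_i = 0.11×0.8857 + 0.59×2.3692 + 0.11×1.6758 + 0.19×0.4595 = 1.7669
MRP = 13.93% − 5.46% = 8.47%
E(R_P) = R_f + β_P × MRP = 5.46% + 1.7669 × 8.47% = 20.43%

20.43%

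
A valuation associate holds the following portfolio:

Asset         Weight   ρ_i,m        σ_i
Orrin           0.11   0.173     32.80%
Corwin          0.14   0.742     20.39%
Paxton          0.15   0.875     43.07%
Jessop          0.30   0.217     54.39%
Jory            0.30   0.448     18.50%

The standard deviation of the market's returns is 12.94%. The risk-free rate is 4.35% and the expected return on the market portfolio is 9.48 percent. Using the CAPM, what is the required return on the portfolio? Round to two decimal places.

β_Orrin = 0.173 × 32.80% / 12.94% = 0.4385
β_Corwin = 0.742 × 20.39% / 12.94% = 1.1692
β_Paxton = 0.875 × 43.07% / 12.94% = 2.9124
β_Jessop = 0.217 × 54.39% / 12.94% = 0.9121
β_Jory = 0.448 × 18.50% / 12.94% = 0.6405
β_P = Σ w_i β_i = 0.11×0.4385 + 0.14×1.1692 + 0.15×2.9124 + 0.30×0.9121 + 0.30×0.6405 = 1.1146
MRP = 9.48% − 4.35% = 5.13%
E(R_P) = R_f + β_P × MRP = 4.35% + 1.1146 × 5.13% = 10.07%

10.07%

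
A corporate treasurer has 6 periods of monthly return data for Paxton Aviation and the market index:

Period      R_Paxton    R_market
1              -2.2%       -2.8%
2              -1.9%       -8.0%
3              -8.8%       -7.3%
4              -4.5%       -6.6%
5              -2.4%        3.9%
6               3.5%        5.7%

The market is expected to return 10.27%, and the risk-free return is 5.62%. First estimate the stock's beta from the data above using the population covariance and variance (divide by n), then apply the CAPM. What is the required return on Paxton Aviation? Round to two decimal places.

7.83%

Mean R_i = (-2.2 − 1.9 − 8.8 − 4.5 − 2.4 + 3.5) / 6 = -2.7167%
Mean R_m = (-2.8 − 8.0 − 7.3 − 6.6 + 3.9 + 5.7) / 6 = -2.5167%
Σ(R_i − R̄_i)(R_m − R̄_m) = 84.8683  ⇒  Cov = 84.8683 / 6 = 14.1447
Σ(R_m − R̄_m)² = 178.3883  ⇒  Var(R_m) = 178.3883 / 6 = 29.7314
β = Cov / Var(R_m) = 14.1447 / 29.7314 = 0.4757
MRP = 10.27% − 5.62% = 4.65%
E(R) = R_f + β × MRP = 5.62% + 0.4757 × 4.65% = 7.83%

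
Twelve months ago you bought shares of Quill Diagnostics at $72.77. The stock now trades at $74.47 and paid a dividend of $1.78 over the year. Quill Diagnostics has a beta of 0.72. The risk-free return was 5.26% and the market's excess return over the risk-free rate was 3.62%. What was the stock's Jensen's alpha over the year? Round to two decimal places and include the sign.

Realised HPR = (P1 + D1 − P0) / P0 = (74.47 + 1.78 − 72.77) / 72.77 = 3.48 / 72.77 = 4.7822%
CAPM required = R_f + β·MRP = 5.26% + 0.72 × 3.62% = 7.8664%
α = realised − required = 4.7822% − 7.8664% = -3.08%

-3.08%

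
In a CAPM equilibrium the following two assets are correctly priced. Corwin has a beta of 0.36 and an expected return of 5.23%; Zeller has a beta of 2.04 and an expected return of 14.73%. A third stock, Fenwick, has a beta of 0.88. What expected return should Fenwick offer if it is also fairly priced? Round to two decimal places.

8.17%

MRP (SML slope) = (14.73% − 5.23%) / (2.04 − 0.36) = 9.50% / 1.68 = 5.6548%
R_f (intercept) = 5.23% − 0.36 × 5.6548% = 3.1943%
E(R_Fenwick) = R_f + β × MRP = 3.1943% + 0.88 × 5.6548% = 8.17%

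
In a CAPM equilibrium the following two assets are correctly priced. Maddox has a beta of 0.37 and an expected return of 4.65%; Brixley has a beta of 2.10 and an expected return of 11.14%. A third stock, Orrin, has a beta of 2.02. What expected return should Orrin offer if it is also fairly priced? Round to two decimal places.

MRP (SML slope) = (11.14% − 4.65%) / (2.10 − 0.37) = 6.49% / 1.73 = 3.7514%
R_f (intercept) = 4.65% − 0.37 × 3.7514% = 3.2620%
E(R_Orrin) = R_f + β × MRP = 3.2620% + 2.02 × 3.7514% = 10.84%

10.84%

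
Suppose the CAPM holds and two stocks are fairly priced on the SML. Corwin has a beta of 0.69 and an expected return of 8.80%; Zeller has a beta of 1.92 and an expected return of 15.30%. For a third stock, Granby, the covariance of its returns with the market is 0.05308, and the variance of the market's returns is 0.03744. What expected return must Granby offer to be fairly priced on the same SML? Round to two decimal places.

MRP = (15.30% − 8.80%) / (1.92 − 0.69) = 5.2846%
R_f = 8.80% − 0.69 × 5.2846% = 5.1536%
β_Granby = Cov / Var(R_m) = 0.05308 / 0.03744 = 1.4177
E(R_Granby) = R_f + β × MRP = 5.1536% + 1.4177 × 5.2846% = 12.65%

12.65%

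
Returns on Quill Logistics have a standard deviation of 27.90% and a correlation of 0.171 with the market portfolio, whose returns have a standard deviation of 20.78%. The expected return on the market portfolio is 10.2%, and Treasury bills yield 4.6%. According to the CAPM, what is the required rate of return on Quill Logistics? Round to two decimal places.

β = ρ × σ_i / σ_m = 0.171 × 27.90% / 20.78% = 0.2296
MRP = 10.2% − 4.6% = 5.60%
E(R) = 4.6% + 0.2296 × 5.6% = 5.89%

5.89%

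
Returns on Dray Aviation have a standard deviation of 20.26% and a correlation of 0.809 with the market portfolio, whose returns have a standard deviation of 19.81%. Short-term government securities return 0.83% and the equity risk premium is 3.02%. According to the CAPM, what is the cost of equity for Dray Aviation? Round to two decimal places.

β = ρ × σ_i / σ_m = 0.809 × 20.26% / 19.81% = 0.8274
E(R) = 0.83% + 0.8274 × 3.02% = 3.33%

3.33%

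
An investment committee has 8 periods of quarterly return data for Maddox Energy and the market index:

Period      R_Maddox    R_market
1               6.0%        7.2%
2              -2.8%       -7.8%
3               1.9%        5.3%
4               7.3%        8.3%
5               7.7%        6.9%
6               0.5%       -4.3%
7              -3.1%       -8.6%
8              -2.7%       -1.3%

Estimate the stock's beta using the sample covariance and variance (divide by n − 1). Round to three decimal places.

Mean R_i = (6.0 − 2.8 + 1.9 + 7.3 + 7.7 + 0.5 − 3.1 − 2.7) / 8 = 1.8500%
Mean R_m = (7.2 − 7.8 + 5.3 + 8.3 + 6.9 − 4.3 − 8.6 − 1.3) / 8 = 0.7125%
Σ(R_i − R̄_i)(R_m − R̄_m) = 206.3050  ⇒  Cov = 206.3050 / 7 = 29.4721
Σ(R_m − R̄_m)² = 347.3488  ⇒  Var(R_m) = 347.3488 / 7 = 49.6213
β = Cov / Var(R_m) = 29.4721 / 49.6213 = 0.5939

0.594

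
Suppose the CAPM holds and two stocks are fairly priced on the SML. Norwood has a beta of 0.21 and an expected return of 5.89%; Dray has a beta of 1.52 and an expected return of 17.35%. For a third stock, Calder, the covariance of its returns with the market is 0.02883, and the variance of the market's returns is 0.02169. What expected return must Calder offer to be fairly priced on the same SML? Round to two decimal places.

MRP = (17.35% − 5.89%) / (1.52 − 0.21) = 8.7481%
R_f = 5.89% − 0.21 × 8.7481% = 4.0529%
β_Calder = Cov / Var(R_m) = 0.02883 / 0.02169 = 1.3292
E(R_Calder) = R_f + β × MRP = 4.0529% + 1.3292 × 8.7481% = 15.68%

15.68%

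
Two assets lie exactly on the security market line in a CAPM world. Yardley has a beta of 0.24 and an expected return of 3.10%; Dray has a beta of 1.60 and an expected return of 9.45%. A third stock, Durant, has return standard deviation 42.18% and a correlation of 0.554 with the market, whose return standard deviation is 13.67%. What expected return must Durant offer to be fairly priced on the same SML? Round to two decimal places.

9.96%

MRP = (9.45% − 3.10%) / (1.60 − 0.24) = 4.6691%
R_f = 3.10% − 0.24 × 4.6691% = 1.9794%
β_Durant = ρ·σ_i/σ_m = 0.554 × 42.18 / 13.67 = 1.7094
E(R_Durant) = R_f + β × MRP = 1.9794% + 1.7094 × 4.6691% = 9.96%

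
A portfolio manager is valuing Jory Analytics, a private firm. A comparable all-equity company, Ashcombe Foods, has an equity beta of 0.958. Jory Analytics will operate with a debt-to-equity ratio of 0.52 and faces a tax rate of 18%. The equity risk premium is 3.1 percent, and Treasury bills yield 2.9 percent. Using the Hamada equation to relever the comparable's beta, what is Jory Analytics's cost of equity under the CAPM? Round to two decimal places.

7.14%

β_L = β_U × [1 + (1 − t)(D/E)] = 0.958 × [1 + (1 − 0.18) × 0.52]
    = 0.958 × [1 + 0.82 × 0.52] = 0.958 × 1.4264 = 1.3665
E(R) = R_f + β_L × MRP = 2.9% + 1.3665 × 3.1% = 7.14%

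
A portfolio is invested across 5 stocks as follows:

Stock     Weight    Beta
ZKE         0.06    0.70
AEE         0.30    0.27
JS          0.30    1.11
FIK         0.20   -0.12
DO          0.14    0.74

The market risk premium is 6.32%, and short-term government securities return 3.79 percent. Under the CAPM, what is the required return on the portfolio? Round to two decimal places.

β_P = Σ w_i β_i = 0.06×0.70 + 0.30×0.27 + 0.30×1.11 + 0.20×-0.12 + 0.14×0.74 = 0.5356
E(R_P) = R_f + β_P × MRP = 3.79% + 0.5356 × 6.32% = 7.17%

7.17%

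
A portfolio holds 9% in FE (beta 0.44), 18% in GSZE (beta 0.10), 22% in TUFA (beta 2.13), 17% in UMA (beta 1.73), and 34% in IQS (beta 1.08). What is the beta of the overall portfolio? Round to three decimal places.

1.188

β_P = Σ w_i β_i = 0.09×0.44 + 0.18×0.10 + 0.22×2.13 + 0.17×1.73 + 0.34×1.08 = 1.1875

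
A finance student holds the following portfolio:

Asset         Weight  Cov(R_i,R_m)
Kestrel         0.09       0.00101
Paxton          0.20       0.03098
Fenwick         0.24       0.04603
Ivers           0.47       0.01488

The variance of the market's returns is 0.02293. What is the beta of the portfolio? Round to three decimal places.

β_Kestrel = 0.00101 / 0.02293 = 0.0440
β_Paxton = 0.03098 / 0.02293 = 1.3511
β_Fenwick = 0.04603 / 0.02293 = 2.0074
β_Ivers = 0.01488 / 0.02293 = 0.6489
β_P = Σ w_i β_i = 0.09×0.0440 + 0.20×1.3511 + 0.24×2.0074 + 0.47×0.6489 = 1.0609

1.061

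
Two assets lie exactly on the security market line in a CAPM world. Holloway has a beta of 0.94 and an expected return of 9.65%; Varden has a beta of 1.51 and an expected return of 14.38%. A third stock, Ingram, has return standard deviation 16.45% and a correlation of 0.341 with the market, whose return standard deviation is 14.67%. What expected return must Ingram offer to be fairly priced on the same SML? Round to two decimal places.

5.02%

MRP = (14.38% − 9.65%) / (1.51 − 0.94) = 8.2982%
R_f = 9.65% − 0.94 × 8.2982% = 1.8497%
β_Ingram = ρ·σ_i/σ_m = 0.341 × 16.45 / 14.67 = 0.3824
E(R_Ingram) = R_f + β × MRP = 1.8497% + 0.3824 × 8.2982% = 5.02%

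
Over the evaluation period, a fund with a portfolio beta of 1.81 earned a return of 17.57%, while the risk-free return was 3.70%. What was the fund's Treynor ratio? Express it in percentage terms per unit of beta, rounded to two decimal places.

7.66%

Treynor = (R_P − R_f) / β_P = (17.57% − 3.70%) / 1.8100 = 13.87% / 1.8100 = 7.66%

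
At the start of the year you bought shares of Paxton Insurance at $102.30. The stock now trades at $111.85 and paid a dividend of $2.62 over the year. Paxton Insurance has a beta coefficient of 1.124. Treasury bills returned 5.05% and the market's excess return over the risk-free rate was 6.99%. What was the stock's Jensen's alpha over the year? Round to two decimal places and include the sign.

-1.01%

Realised HPR = (P1 + D1 − P0) / P0 = (111.85 + 2.62 − 102.30) / 102.30 = 12.17 / 102.30 = 11.8964%
CAPM required = R_f + β·MRP = 5.05% + 1.124 × 6.99% = 12.90676%
α = realised − required = 11.8964% − 12.90676% = -1.01%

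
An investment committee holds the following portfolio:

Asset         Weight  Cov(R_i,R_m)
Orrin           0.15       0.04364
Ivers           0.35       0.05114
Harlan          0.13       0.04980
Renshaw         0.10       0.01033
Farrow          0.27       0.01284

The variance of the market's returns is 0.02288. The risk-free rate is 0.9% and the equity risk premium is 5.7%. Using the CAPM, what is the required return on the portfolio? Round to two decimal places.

β_Orrin = 0.04364 / 0.02288 = 1.9073
β_Ivers = 0.05114 / 0.02288 = 2.2351
β_Harlan = 0.04980 / 0.02288 = 2.1766
β_Renshaw = 0.01033 / 0.02288 = 0.4515
β_Farrow = 0.01284 / 0.02288 = 0.5612
β_P = Σ w_i β_i = 0.15×1.9073 + 0.35×2.2351 + 0.13×2.1766 + 0.10×0.4515 + 0.27×0.5612 = 1.5480
E(R_P) = R_f + β_P × MRP = 0.9% + 1.5480 × 5.7% = 9.72%

9.72%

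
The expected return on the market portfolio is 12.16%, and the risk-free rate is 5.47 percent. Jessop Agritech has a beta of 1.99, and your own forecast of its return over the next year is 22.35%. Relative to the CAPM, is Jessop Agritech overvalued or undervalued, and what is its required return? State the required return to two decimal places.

MRP = 12.16% − 5.47% = 6.69%
Required return = R_f + β·MRP = 5.47% + 1.99 × 6.69% = 18.78%
Forecast 22.35% > required 18.78% → the stock plots above the SML → undervalued.

Undervalued; required return 18.78%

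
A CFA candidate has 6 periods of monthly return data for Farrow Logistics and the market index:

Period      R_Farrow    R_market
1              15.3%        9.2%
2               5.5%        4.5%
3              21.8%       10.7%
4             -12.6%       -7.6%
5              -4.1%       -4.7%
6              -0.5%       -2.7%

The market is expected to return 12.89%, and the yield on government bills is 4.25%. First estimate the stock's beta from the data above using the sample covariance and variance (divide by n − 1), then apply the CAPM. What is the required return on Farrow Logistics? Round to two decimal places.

18.33%

Mean R_i = (15.3 + 5.5 + 21.8 − 12.6 − 4.1 − 0.5) / 6 = 4.2333%
Mean R_m = (9.2 + 4.5 + 10.7 − 7.6 − 4.7 − 2.7) / 6 = 1.5667%
Σ(R_i − R̄_i)(R_m − R̄_m) = 475.3567  ⇒  Cov = 475.3567 / 5 = 95.0713
Σ(R_m − R̄_m)² = 291.7933  ⇒  Var(R_m) = 291.7933 / 5 = 58.3587
β = Cov / Var(R_m) = 95.0713 / 58.3587 = 1.6291
MRP = 12.89% − 4.25% = 8.64%
E(R) = R_f + β × MRP = 4.25% + 1.6291 × 8.64% = 18.33%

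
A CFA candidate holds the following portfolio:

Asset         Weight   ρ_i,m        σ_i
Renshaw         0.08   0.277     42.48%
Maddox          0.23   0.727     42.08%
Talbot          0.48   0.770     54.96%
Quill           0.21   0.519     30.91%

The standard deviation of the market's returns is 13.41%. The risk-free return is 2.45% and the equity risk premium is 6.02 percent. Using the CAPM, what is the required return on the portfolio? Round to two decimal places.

16.66%

β_Renshaw = 0.277 × 42.48% / 13.41% = 0.8775
β_Maddox = 0.727 × 42.08% / 13.41% = 2.2813
β_Talbot = 0.770 × 54.96% / 13.41% = 3.1558
β_Quill = 0.519 × 30.91% / 13.41% = 1.1963
β_P = Σ w_i β_i = 0.08×0.8775 + 0.23×2.2813 + 0.48×3.1558 + 0.21×1.1963 = 2.3609
E(R_P) = R_f + β_P × MRP = 2.45% + 2.3609 × 6.02% = 16.66%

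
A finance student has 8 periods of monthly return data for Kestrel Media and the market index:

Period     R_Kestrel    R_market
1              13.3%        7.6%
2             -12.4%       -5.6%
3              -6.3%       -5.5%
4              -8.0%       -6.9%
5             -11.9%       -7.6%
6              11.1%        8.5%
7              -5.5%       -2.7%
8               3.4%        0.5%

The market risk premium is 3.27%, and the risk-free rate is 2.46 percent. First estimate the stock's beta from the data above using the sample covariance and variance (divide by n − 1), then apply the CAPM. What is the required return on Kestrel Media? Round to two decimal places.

Mean R_i = (13.3 − 12.4 − 6.3 − 8.0 − 11.9 + 11.1 − 5.5 + 3.4) / 8 = -2.0375%
Mean R_m = (7.6 − 5.6 − 5.5 − 6.9 − 7.6 + 8.5 − 2.7 + 0.5) / 8 = -1.4625%
Σ(R_i − R̄_i)(R_m − R̄_m) = 437.8713  ⇒  Cov = 437.8713 / 7 = 62.5530
Σ(R_m − R̄_m)² = 287.4188  ⇒  Var(R_m) = 287.4188 / 7 = 41.0598
β = Cov / Var(R_m) = 62.5530 / 41.0598 = 1.5235
E(R) = R_f + β × MRP = 2.46% + 1.5235 × 3.27% = 7.44%

7.44%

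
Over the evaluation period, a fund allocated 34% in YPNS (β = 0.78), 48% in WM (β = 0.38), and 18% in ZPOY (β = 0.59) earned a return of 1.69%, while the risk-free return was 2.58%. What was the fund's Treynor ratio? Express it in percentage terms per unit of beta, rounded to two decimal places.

-1.61%

β_P = 0.34×0.78 + 0.48×0.38 + 0.18×0.59 = 0.5538
Treynor = (R_P − R_f) / β_P = (1.69% − 2.58%) / 0.5538 = -0.89% / 0.5538 = -1.61%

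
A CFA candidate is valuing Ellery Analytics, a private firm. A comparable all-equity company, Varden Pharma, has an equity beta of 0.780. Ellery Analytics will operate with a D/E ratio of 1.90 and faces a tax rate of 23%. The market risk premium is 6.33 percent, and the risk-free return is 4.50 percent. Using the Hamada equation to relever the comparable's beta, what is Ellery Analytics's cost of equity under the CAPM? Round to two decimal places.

16.66%

β_L = β_U × [1 + (1 − t)(D/E)] = 0.780 × [1 + (1 − 0.23) × 1.90]
    = 0.780 × [1 + 0.77 × 1.90] = 0.780 × 2.4630 = 1.9211
E(R) = R_f + β_L × MRP = 4.50% + 1.9211 × 6.33% = 16.66%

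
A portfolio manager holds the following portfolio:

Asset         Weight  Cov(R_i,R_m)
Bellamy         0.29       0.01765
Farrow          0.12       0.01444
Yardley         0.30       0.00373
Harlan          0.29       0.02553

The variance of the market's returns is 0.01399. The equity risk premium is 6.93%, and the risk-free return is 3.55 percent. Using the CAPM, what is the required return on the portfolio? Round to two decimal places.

β_Bellamy = 0.01765 / 0.01399 = 1.2616
β_Farrow = 0.01444 / 0.01399 = 1.0322
β_Yardley = 0.00373 / 0.01399 = 0.2666
β_Harlan = 0.02553 / 0.01399 = 1.8249
β_P = Σ w_i β_i = 0.29×1.2616 + 0.12×1.0322 + 0.30×0.2666 + 0.29×1.8249 = 1.0989
E(R_P) = R_f + β_P × MRP = 3.55% + 1.0989 × 6.93% = 11.17%

11.17%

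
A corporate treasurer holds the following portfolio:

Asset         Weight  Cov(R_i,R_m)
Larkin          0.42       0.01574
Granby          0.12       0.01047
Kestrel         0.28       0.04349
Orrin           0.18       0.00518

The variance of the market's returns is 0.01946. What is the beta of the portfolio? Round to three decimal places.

1.078

β_Larkin = 0.01574 / 0.01946 = 0.8088
β_Granby = 0.01047 / 0.01946 = 0.5380
β_Kestrel = 0.04349 / 0.01946 = 2.2348
β_Orrin = 0.00518 / 0.01946 = 0.2662
β_P = Σ w_i β_i = 0.42×0.8088 + 0.12×0.5380 + 0.28×2.2348 + 0.18×0.2662 = 1.0779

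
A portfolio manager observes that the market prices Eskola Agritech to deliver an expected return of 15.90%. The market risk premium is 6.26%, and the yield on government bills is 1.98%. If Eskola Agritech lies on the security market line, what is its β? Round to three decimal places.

β = (E(R) − R_f) / MRP = (15.90% − 1.98%) / 6.26% = 13.92% / 6.26% = 2.224

2.224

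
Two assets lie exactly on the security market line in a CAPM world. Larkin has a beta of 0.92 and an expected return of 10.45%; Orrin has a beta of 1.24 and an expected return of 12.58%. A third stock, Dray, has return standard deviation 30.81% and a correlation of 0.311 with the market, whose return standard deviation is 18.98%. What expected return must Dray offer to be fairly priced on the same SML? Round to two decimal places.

7.69%

MRP = (12.58% − 10.45%) / (1.24 − 0.92) = 6.6563%
R_f = 10.45% − 0.92 × 6.6563% = 4.3262%
β_Dray = ρ·σ_i/σ_m = 0.311 × 30.81 / 18.98 = 0.5048
E(R_Dray) = R_f + β × MRP = 4.3262% + 0.5048 × 6.6563% = 7.69%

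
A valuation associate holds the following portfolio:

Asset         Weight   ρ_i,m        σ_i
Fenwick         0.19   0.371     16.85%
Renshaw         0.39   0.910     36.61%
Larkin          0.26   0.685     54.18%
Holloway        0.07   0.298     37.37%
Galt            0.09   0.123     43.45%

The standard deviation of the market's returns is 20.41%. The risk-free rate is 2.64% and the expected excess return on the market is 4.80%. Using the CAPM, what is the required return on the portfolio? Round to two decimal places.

8.54%

β_Fenwick = 0.371 × 16.85% / 20.41% = 0.3063
β_Renshaw = 0.910 × 36.61% / 20.41% = 1.6323
β_Larkin = 0.685 × 54.18% / 20.41% = 1.8184
β_Holloway = 0.298 × 37.37% / 20.41% = 0.5456
β_Galt = 0.123 × 43.45% / 20.41% = 0.2618
β_P = Σ w_i β_i = 0.19×0.3063 + 0.39×1.6323 + 0.26×1.8184 + 0.07×0.5456 + 0.09×0.2618 = 1.2293
E(R_P) = R_f + β_P × MRP = 2.64% + 1.2293 × 4.80% = 8.54%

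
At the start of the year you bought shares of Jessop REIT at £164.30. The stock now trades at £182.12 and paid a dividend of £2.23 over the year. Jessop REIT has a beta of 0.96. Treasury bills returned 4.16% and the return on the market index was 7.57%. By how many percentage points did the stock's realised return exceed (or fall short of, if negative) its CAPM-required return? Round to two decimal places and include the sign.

+4.77%

Realised HPR = (P1 + D1 − P0) / P0 = (182.12 + 2.23 − 164.30) / 164.30 = 20.05 / 164.30 = 12.2033%
MRP = 7.57% − 4.16% = 3.41%
CAPM required = R_f + β·MRP = 4.16% + 0.96 × 3.41% = 7.4336%
α = realised − required = 12.2033% − 7.4336% = +4.77%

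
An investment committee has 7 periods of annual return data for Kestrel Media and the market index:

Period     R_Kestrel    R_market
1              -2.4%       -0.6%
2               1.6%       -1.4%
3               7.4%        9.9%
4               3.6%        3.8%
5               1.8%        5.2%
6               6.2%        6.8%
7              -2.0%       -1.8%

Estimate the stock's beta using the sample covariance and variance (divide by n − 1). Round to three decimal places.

Mean R_i = (-2.4 + 1.6 + 7.4 + 3.6 + 1.8 + 6.2 − 2.0) / 7 = 2.3143%
Mean R_m = (-0.6 − 1.4 + 9.9 + 3.8 + 5.2 + 6.8 − 1.8) / 7 = 3.1286%
Σ(R_i − R̄_i)(R_m − R̄_m) = 90.5771  ⇒  Cov = 90.5771 / 6 = 15.0962
Σ(R_m − R̄_m)² = 122.7743  ⇒  Var(R_m) = 122.7743 / 6 = 20.4624
β = Cov / Var(R_m) = 15.0962 / 20.4624 = 0.7378

0.738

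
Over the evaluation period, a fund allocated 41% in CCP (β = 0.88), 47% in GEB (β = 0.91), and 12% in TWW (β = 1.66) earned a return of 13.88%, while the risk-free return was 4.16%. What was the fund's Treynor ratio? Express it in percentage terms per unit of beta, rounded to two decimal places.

β_P = 0.41×0.88 + 0.47×0.91 + 0.12×1.66 = 0.9877
Treynor = (R_P − R_f) / β_P = (13.88% − 4.16%) / 0.9877 = 9.72% / 0.9877 = 9.84%

9.84%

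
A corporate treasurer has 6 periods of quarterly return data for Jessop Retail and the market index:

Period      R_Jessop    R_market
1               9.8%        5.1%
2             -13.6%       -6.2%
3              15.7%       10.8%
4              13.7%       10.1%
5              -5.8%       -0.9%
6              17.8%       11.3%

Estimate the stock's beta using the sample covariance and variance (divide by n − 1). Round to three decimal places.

1.769

Mean R_i = (9.8 − 13.6 + 15.7 + 13.7 − 5.8 + 17.8) / 6 = 6.2667%
Mean R_m = (5.1 − 6.2 + 10.8 + 10.1 − 0.9 + 11.3) / 6 = 5.0333%
Σ(R_i − R̄_i)(R_m − R̄_m) = 459.3367  ⇒  Cov = 459.3367 / 5 = 91.8673
Σ(R_m − R̄_m)² = 259.5933  ⇒  Var(R_m) = 259.5933 / 5 = 51.9187
β = Cov / Var(R_m) = 91.8673 / 51.9187 = 1.7694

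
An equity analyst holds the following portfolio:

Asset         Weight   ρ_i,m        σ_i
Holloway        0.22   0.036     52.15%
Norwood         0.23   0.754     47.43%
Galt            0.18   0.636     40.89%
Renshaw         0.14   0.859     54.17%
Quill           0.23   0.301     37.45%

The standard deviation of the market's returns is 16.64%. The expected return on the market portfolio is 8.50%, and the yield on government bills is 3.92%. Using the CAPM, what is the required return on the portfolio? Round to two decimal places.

10.09%

β_Holloway = 0.036 × 52.15% / 16.64% = 0.1128
β_Norwood = 0.754 × 47.43% / 16.64% = 2.1492
β_Galt = 0.636 × 40.89% / 16.64% = 1.5629
β_Renshaw = 0.859 × 54.17% / 16.64% = 2.7964
β_Quill = 0.301 × 37.45% / 16.64% = 0.6774
β_P = Σ w_i β_i = 0.22×0.1128 + 0.23×2.1492 + 0.18×1.5629 + 0.14×2.7964 + 0.23×0.6774 = 1.3478
MRP = 8.50% − 3.92% = 4.58%
E(R_P) = R_f + β_P × MRP = 3.92% + 1.3478 × 4.58% = 10.09%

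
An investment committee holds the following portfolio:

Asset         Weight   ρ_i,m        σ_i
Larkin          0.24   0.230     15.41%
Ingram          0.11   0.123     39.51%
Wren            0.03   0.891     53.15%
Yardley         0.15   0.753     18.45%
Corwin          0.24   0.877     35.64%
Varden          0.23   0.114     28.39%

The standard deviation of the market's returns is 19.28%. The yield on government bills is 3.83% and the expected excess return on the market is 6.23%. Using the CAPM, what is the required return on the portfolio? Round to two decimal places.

β_Larkin = 0.230 × 15.41% / 19.28% = 0.1838
β_Ingram = 0.123 × 39.51% / 19.28% = 0.2521
β_Wren = 0.891 × 53.15% / 19.28% = 2.4563
β_Yardley = 0.753 × 18.45% / 19.28% = 0.7206
β_Corwin = 0.877 × 35.64% / 19.28% = 1.6212
β_Varden = 0.114 × 28.39% / 19.28% = 0.1679
β_P = Σ w_i β_i = 0.24×0.1838 + 0.11×0.2521 + 0.03×2.4563 + 0.15×0.7206 + 0.24×1.6212 + 0.23×0.1679 = 0.6813
E(R_P) = R_f + β_P × MRP = 3.83% + 0.6813 × 6.23% = 8.07%

8.07%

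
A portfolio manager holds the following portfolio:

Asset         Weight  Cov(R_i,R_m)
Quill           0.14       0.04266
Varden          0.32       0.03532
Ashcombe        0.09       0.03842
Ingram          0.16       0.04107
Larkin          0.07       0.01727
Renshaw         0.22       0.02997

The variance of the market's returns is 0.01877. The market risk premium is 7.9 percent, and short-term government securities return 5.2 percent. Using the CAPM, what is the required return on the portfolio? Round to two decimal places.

β_Quill = 0.04266 / 0.01877 = 2.2728
β_Varden = 0.03532 / 0.01877 = 1.8817
β_Ashcombe = 0.03842 / 0.01877 = 2.0469
β_Ingram = 0.04107 / 0.01877 = 2.1881
β_Larkin = 0.01727 / 0.01877 = 0.9201
β_Renshaw = 0.02997 / 0.01877 = 1.5967
β_P = Σ w_i β_i = 0.14×2.2728 + 0.32×1.8817 + 0.09×2.0469 + 0.16×2.1881 + 0.07×0.9201 + 0.22×1.5967 = 1.8703
E(R_P) = R_f + β_P × MRP = 5.2% + 1.8703 × 7.9% = 19.98%

19.98%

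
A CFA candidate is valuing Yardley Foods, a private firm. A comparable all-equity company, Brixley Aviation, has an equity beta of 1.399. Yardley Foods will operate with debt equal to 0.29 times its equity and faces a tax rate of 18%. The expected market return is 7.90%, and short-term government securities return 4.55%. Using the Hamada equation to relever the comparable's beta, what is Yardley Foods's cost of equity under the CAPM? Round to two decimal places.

10.35%

β_L = β_U × [1 + (1 − t)(D/E)] = 1.399 × [1 + (1 − 0.18) × 0.29]
    = 1.399 × [1 + 0.82 × 0.29] = 1.399 × 1.2378 = 1.7317
MRP = 7.90% − 4.55% = 3.35%
E(R) = R_f + β_L × MRP = 4.55% + 1.7317 × 3.35% = 10.35%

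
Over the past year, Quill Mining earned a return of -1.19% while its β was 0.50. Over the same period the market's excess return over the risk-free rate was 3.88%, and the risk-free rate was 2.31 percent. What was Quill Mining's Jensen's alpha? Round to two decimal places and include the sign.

-5.44%

CAPM benchmark = R_f + β(R_m − R_f) = 2.31% + 0.50 × 3.88% = 4.2500%
α = actual − benchmark = -1.19% − 4.2500% = -5.44%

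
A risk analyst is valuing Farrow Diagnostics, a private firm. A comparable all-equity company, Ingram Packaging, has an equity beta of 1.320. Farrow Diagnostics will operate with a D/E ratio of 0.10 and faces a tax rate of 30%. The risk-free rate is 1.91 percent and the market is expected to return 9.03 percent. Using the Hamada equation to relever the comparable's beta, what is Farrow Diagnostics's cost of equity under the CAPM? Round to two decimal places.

β_L = β_U × [1 + (1 − t)(D/E)] = 1.320 × [1 + (1 − 0.30) × 0.10]
    = 1.320 × [1 + 0.70 × 0.10] = 1.320 × 1.0700 = 1.4124
MRP = 9.03% − 1.91% = 7.12%
E(R) = R_f + β_L × MRP = 1.91% + 1.4124 × 7.12% = 11.97%

11.97%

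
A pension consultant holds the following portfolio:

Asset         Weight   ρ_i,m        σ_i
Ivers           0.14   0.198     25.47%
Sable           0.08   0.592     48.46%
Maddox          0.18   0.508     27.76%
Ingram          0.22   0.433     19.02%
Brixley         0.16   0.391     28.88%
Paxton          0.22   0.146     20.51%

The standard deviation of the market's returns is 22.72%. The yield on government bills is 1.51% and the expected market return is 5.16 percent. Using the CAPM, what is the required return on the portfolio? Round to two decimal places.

3.09%

β_Ivers = 0.198 × 25.47% / 22.72% = 0.2220
β_Sable = 0.592 × 48.46% / 22.72% = 1.2627
β_Maddox = 0.508 × 27.76% / 22.72% = 0.6207
β_Ingram = 0.433 × 19.02% / 22.72% = 0.3625
β_Brixley = 0.391 × 28.88% / 22.72% = 0.4970
β_Paxton = 0.146 × 20.51% / 22.72% = 0.1318
β_P = Σ w_i β_i = 0.14×0.2220 + 0.08×1.2627 + 0.18×0.6207 + 0.22×0.3625 + 0.16×0.4970 + 0.22×0.1318 = 0.4321
MRP = 5.16% − 1.51% = 3.65%
E(R_P) = R_f + β_P × MRP = 1.51% + 0.4321 × 3.65% = 3.09%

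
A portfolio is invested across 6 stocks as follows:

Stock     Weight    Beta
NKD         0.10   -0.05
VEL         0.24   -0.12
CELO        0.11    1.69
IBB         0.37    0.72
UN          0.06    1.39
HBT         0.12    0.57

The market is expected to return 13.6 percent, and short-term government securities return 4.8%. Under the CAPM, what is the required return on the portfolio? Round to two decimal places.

9.82%

β_P = Σ w_i β_i = 0.10×-0.05 + 0.24×-0.12 + 0.11×1.69 + 0.37×0.72 + 0.06×1.39 + 0.12×0.57 = 0.5703
MRP = 13.6% − 4.8% = 8.80%
E(R_P) = R_f + β_P × MRP = 4.8% + 0.5703 × 8.8% = 9.82%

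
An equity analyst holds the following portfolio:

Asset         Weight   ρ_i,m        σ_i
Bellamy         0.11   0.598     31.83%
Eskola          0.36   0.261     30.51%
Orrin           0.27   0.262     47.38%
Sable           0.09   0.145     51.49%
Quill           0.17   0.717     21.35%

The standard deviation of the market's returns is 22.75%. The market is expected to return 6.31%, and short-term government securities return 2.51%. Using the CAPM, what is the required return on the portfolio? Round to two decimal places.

4.45%

β_Bellamy = 0.598 × 31.83% / 22.75% = 0.8367
β_Eskola = 0.261 × 30.51% / 22.75% = 0.3500
β_Orrin = 0.262 × 47.38% / 22.75% = 0.5457
β_Sable = 0.145 × 51.49% / 22.75% = 0.3282
β_Quill = 0.717 × 21.35% / 22.75% = 0.6729
β_P = Σ w_i β_i = 0.11×0.8367 + 0.36×0.3500 + 0.27×0.5457 + 0.09×0.3282 + 0.17×0.6729 = 0.5093
MRP = 6.31% − 2.51% = 3.80%
E(R_P) = R_f + β_P × MRP = 2.51% + 0.5093 × 3.80% = 4.45%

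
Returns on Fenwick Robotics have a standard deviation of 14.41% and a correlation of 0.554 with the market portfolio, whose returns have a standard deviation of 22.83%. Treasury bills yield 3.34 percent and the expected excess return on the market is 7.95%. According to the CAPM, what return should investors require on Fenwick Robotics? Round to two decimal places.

β = ρ × σ_i / σ_m = 0.554 × 14.41% / 22.83% = 0.3497
E(R) = 3.34% + 0.3497 × 7.95% = 6.12%

6.12%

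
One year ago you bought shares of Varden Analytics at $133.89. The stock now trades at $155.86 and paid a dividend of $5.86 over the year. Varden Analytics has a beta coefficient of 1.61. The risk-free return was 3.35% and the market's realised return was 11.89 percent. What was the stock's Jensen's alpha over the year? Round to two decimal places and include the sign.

Realised HPR = (P1 + D1 − P0) / P0 = (155.86 + 5.86 − 133.89) / 133.89 = 27.83 / 133.89 = 20.7857%
MRP = 11.89% − 3.35% = 8.54%
CAPM required = R_f + β·MRP = 3.35% + 1.61 × 8.54% = 17.0994%
α = realised − required = 20.7857% − 17.0994% = +3.69%

+3.69%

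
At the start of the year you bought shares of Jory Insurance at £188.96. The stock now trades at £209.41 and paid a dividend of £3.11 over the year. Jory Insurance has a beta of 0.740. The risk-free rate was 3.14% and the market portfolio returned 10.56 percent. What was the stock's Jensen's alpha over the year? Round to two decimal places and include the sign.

Realised HPR = (P1 + D1 − P0) / P0 = (209.41 + 3.11 − 188.96) / 188.96 = 23.56 / 188.96 = 12.4682%
MRP = 10.56% − 3.14% = 7.42%
CAPM required = R_f + β·MRP = 3.14% + 0.740 × 7.42% = 8.63080%
α = realised − required = 12.4682% − 8.63080% = +3.84%

+3.84%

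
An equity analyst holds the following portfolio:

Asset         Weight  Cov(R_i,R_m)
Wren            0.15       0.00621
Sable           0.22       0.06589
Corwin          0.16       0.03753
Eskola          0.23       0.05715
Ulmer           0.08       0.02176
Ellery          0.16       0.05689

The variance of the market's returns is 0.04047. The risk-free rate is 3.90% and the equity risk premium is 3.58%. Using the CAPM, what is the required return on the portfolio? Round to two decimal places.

7.92%

β_Wren = 0.00621 / 0.04047 = 0.1534
β_Sable = 0.06589 / 0.04047 = 1.6281
β_Corwin = 0.03753 / 0.04047 = 0.9274
β_Eskola = 0.05715 / 0.04047 = 1.4122
β_Ulmer = 0.02176 / 0.04047 = 0.5377
β_Ellery = 0.05689 / 0.04047 = 1.4057
β_P = Σ w_i β_i = 0.15×0.1534 + 0.22×1.6281 + 0.16×0.9274 + 0.23×1.4122 + 0.08×0.5377 + 0.16×1.4057 = 1.1223
E(R_P) = R_f + β_P × MRP = 3.90% + 1.1223 × 3.58% = 7.92%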